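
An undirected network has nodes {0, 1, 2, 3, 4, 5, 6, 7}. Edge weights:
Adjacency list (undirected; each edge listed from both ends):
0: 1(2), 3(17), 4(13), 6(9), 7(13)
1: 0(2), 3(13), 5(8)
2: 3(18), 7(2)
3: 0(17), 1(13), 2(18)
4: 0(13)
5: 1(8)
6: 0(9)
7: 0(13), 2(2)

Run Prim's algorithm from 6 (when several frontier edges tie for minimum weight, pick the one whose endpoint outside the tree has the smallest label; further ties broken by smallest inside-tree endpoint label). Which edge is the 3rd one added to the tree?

1-5

Prim's algorithm from 6:
Step 1: cheapest edge leaving the tree is 0 6 (9); add 0.
Step 2: cheapest edge leaving the tree is 0 1 (2); add 1.
Step 3: cheapest edge leaving the tree is 1 5 (8); add 5.
Step 4: cheapest edge leaving the tree is 1 3 (13); add 3.
Step 5: cheapest edge leaving the tree is 0 4 (13); add 4.
Step 6: cheapest edge leaving the tree is 0 7 (13); add 7.
Step 7: cheapest edge leaving the tree is 2 7 (2); add 2.
The 3rd edge added is 1 5.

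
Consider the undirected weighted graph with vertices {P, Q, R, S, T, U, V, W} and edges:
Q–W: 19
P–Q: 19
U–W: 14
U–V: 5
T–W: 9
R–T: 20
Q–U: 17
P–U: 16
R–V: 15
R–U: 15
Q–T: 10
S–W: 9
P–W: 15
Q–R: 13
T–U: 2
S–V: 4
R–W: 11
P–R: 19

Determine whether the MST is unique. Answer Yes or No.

No

Kruskal: consider edges lightest-first.
T–U (2): add — endpoints in different components.
S–V (4): add — endpoints in different components.
U–V (5): add — endpoints in different components.
S–W (9): add — endpoints in different components.
T–W (9): skip — W and T already connected.
Q–T (10): add — endpoints in different components.
R–W (11): add — endpoints in different components.
Q–R (13): skip — Q and R already connected.
U–W (14): skip — W and U already connected.
P–W (15): add — endpoints in different components.
Non-tree edge T–W has weight 9, equal to the heaviest edge on its tree cycle — swapping gives another MST of the same weight. Not unique.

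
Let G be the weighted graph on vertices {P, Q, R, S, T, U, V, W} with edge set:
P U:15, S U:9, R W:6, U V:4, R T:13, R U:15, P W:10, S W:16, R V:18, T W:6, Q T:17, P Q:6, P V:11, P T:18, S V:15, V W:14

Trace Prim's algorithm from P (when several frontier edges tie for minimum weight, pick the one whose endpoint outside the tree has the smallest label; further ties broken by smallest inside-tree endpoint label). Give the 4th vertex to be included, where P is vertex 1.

Prim, starting at P.
Step 1: cheapest edge leaving the tree is P Q (6); add Q.
Step 2: cheapest edge leaving the tree is P W (10); add W.
Step 3: cheapest edge leaving the tree is R W (6); add R.
Step 4: cheapest edge leaving the tree is T W (6); add T.
Step 5: cheapest edge leaving the tree is P V (11); add V.
Step 6: cheapest edge leaving the tree is U V (4); add U.
Step 7: cheapest edge leaving the tree is S U (9); add S.
Vertex order: P, Q, W, R, T, V, U, S. The 4th vertex is R.

R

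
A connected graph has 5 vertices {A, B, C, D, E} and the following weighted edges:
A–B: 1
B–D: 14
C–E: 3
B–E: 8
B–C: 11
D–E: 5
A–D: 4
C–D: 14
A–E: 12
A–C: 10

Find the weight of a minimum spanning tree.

13

Prim's algorithm from C:
Step 1: cheapest edge leaving the tree is C–E (3); add E.
Step 2: cheapest edge leaving the tree is D–E (5); add D.
Step 3: cheapest edge leaving the tree is A–D (4); add A.
Step 4: cheapest edge leaving the tree is A–B (1); add B.
MST edges: C–E, D–E, A–D, A–B; total weight 3+5+4+1 = 13.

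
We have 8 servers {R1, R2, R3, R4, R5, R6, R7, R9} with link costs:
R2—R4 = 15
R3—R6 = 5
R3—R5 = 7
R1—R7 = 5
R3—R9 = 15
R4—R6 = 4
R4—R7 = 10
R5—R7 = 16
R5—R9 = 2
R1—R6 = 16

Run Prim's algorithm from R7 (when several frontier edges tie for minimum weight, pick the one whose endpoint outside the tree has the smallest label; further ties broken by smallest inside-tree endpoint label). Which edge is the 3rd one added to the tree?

R4-R6

Prim's algorithm from R7:
Step 1: cheapest edge leaving the tree is R1—R7 (5); add R1.
Step 2: cheapest edge leaving the tree is R4—R7 (10); add R4.
Step 3: cheapest edge leaving the tree is R4—R6 (4); add R6.
Step 4: cheapest edge leaving the tree is R3—R6 (5); add R3.
Step 5: cheapest edge leaving the tree is R3—R5 (7); add R5.
Step 6: cheapest edge leaving the tree is R5—R9 (2); add R9.
Step 7: cheapest edge leaving the tree is R2—R4 (15); add R2.
The 3rd edge added is R4—R6.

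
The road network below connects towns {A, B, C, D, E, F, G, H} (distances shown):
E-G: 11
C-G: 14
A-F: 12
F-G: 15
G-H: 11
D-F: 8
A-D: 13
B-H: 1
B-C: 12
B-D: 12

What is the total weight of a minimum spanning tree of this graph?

67

Kruskal: consider edges lightest-first.
B-H (1): add — endpoints in different components.
D-F (8): add — endpoints in different components.
E-G (11): add — endpoints in different components.
G-H (11): add — endpoints in different components.
A-F (12): add — endpoints in different components.
B-C (12): add — endpoints in different components.
B-D (12): add — endpoints in different components.
MST edges: B-H, D-F, E-G, G-H, A-F, B-C, B-D; total weight 1+8+11+11+12+12+12 = 67.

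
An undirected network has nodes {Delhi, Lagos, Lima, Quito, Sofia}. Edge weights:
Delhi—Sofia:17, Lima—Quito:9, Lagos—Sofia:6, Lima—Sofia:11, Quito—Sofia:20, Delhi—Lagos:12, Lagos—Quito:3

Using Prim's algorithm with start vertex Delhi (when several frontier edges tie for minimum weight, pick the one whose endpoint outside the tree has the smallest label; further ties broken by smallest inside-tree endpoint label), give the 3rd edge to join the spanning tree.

Lagos-Sofia

Grow the tree from Delhi using Prim:
Step 1: cheapest edge leaving the tree is Delhi—Lagos (12); add Lagos.
Step 2: cheapest edge leaving the tree is Lagos—Quito (3); add Quito.
Step 3: cheapest edge leaving the tree is Lagos—Sofia (6); add Sofia.
Step 4: cheapest edge leaving the tree is Lima—Quito (9); add Lima.
The 3rd edge added is Lagos—Sofia.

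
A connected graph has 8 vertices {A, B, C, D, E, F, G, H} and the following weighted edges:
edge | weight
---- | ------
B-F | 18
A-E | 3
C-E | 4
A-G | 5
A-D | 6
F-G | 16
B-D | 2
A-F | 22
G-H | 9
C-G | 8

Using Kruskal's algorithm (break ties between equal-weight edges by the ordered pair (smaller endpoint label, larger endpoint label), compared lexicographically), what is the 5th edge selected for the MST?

Kruskal: consider edges lightest-first.
B-D (2): add — endpoints in different components.
A-E (3): add — endpoints in different components.
C-E (4): add — endpoints in different components.
A-G (5): add — endpoints in different components.
A-D (6): add — endpoints in different components.
C-G (8): skip — C and G already connected.
G-H (9): add — endpoints in different components.
F-G (16): add — endpoints in different components.
The 5th edge added is A-D.

A-D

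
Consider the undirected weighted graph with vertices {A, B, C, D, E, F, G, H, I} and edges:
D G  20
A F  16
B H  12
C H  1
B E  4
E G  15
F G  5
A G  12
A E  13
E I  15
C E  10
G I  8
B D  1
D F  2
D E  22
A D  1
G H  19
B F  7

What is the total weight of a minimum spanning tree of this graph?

Kruskal's algorithm — process edges by increasing weight (ties by edge label):
A D (1): add — endpoints in different components.
B D (1): add — endpoints in different components.
C H (1): add — endpoints in different components.
D F (2): add — endpoints in different components.
B E (4): add — endpoints in different components.
F G (5): add — endpoints in different components.
B F (7): skip — B and F already connected.
G I (8): add — endpoints in different components.
C E (10): add — endpoints in different components.
MST edges: A D, B D, C H, D F, B E, F G, G I, C E; total weight 1+1+1+2+4+5+8+10 = 32.

32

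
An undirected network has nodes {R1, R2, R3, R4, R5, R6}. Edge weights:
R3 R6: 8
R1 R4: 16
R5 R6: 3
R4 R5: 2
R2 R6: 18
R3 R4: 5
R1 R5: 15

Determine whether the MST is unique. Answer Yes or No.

Kruskal's algorithm — process edges by increasing weight (ties by edge label):
R4 R5 (2): add — endpoints in different components.
R5 R6 (3): add — endpoints in different components.
R3 R4 (5): add — endpoints in different components.
R3 R6 (8): skip — R3 and R6 already connected.
R1 R5 (15): add — endpoints in different components.
R1 R4 (16): skip — R1 and R4 already connected.
R2 R6 (18): add — endpoints in different components.
Every non-tree edge has weight strictly greater than the heaviest edge on the tree path between its endpoints, so the MST is unique.

Yes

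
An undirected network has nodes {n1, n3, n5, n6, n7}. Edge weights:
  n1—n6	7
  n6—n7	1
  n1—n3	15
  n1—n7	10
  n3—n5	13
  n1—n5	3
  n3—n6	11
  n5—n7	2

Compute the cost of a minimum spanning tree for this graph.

Kruskal's algorithm — process edges by increasing weight (ties by edge label):
n6—n7 (1): add. Components now {n3} {n6,n7} {n5} {n1}
n5—n7 (2): add. Components now {n3} {n5,n6,n7} {n1}
n1—n5 (3): add. Components now {n3} {n1,n5,n6,n7}
n1—n6 (7): skip — n6 and n1 already connected.
n1—n7 (10): skip — n1 and n7 already connected.
n3—n6 (11): add. Components now {n1,n3,n5,n6,n7}
MST edges: n6—n7, n5—n7, n1—n5, n3—n6; total weight 1+2+3+11 = 17.

17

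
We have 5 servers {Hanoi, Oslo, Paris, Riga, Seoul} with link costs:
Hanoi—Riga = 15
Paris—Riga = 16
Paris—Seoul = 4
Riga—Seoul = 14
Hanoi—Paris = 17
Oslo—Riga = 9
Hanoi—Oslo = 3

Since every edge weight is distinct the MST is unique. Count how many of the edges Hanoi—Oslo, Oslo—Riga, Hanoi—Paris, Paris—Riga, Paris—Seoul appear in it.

Kruskal's algorithm — process edges by increasing weight (ties by edge label):
Hanoi—Oslo (3): add — endpoints in different components.
Paris—Seoul (4): add — endpoints in different components.
Oslo—Riga (9): add — endpoints in different components.
Riga—Seoul (14): add — endpoints in different components.
MST edge set: {Hanoi—Oslo, Paris—Seoul, Oslo—Riga, Riga—Seoul}.
Of the listed edges, {Hanoi—Oslo, Oslo—Riga, Paris—Seoul} are in the MST → 3.

3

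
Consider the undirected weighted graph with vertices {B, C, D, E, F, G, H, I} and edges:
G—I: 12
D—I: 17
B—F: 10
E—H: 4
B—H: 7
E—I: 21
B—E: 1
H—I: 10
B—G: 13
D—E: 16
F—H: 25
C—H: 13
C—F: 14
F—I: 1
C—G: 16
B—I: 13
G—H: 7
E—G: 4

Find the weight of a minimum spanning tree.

Kruskal: consider edges lightest-first.
B—E (1): add — endpoints in different components.
F—I (1): add — endpoints in different components.
E—G (4): add — endpoints in different components.
E—H (4): add — endpoints in different components.
B—H (7): skip — B and H already connected.
G—H (7): skip — G and H already connected.
B—F (10): add — endpoints in different components.
H—I (10): skip — H and I already connected.
G—I (12): skip — G and I already connected.
B—G (13): skip — B and G already connected.
B—I (13): skip — B and I already connected.
C—H (13): add — endpoints in different components.
C—F (14): skip — C and F already connected.
C—G (16): skip — C and G already connected.
D—E (16): add — endpoints in different components.
MST edges: B—E, F—I, E—G, E—H, B—F, C—H, D—E; total weight 1+1+4+4+10+13+16 = 49.

49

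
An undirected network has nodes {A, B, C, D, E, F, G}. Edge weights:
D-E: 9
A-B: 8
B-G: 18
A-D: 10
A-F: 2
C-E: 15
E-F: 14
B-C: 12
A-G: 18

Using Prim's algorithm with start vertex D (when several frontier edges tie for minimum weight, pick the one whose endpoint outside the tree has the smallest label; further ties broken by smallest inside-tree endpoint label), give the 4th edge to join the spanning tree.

A-B

Prim, starting at D.
Step 1: cheapest edge leaving the tree is D-E (9); add E.
Step 2: cheapest edge leaving the tree is A-D (10); add A.
Step 3: cheapest edge leaving the tree is A-F (2); add F.
Step 4: cheapest edge leaving the tree is A-B (8); add B.
Step 5: cheapest edge leaving the tree is B-C (12); add C.
Step 6: cheapest edge leaving the tree is A-G (18); add G.
The 4th edge added is A-B.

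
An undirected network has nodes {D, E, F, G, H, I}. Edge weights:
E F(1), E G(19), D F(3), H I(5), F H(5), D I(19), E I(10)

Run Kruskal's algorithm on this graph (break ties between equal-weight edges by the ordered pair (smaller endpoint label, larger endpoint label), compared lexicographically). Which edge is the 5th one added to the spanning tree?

Sort edges by weight, then run Kruskal:
E F (1): add — endpoints in different components.
D F (3): add — endpoints in different components.
F H (5): add — endpoints in different components.
H I (5): add — endpoints in different components.
E I (10): skip — E and I already connected.
D I (19): skip — D and I already connected.
E G (19): add — endpoints in different components.
The 5th edge added is E G.

E-G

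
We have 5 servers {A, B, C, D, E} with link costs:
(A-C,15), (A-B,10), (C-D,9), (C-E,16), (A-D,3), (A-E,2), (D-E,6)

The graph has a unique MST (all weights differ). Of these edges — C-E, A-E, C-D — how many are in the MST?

2

Kruskal: consider edges lightest-first.
A-E (2): add — endpoints in different components.
A-D (3): add — endpoints in different components.
D-E (6): skip — D and E already connected.
C-D (9): add — endpoints in different components.
A-B (10): add — endpoints in different components.
MST edge set: {A-E, A-D, C-D, A-B}.
Of the listed edges, {A-E, C-D} are in the MST → 2.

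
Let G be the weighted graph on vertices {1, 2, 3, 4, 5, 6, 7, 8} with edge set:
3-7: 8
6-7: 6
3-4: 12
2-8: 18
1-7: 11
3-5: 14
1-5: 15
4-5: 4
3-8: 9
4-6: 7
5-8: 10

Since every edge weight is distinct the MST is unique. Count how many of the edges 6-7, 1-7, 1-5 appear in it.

Kruskal: consider edges lightest-first.
4-5 (4): add — endpoints in different components.
6-7 (6): add — endpoints in different components.
4-6 (7): add — endpoints in different components.
3-7 (8): add — endpoints in different components.
3-8 (9): add — endpoints in different components.
5-8 (10): skip — 5 and 8 already connected.
1-7 (11): add — endpoints in different components.
3-4 (12): skip — 3 and 4 already connected.
3-5 (14): skip — 3 and 5 already connected.
1-5 (15): skip — 1 and 5 already connected.
2-8 (18): add — endpoints in different components.
MST edge set: {4-5, 6-7, 4-6, 3-7, 3-8, 1-7, 2-8}.
Of the listed edges, {6-7, 1-7} are in the MST → 2.

2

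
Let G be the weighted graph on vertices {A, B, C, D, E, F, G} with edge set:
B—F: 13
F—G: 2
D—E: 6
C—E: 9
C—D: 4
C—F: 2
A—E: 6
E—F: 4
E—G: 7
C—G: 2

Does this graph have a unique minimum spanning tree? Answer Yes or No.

No

Kruskal: consider edges lightest-first.
C—F (2): add — endpoints in different components.
C—G (2): add — endpoints in different components.
F—G (2): skip — F and G already connected.
C—D (4): add — endpoints in different components.
E—F (4): add — endpoints in different components.
A—E (6): add — endpoints in different components.
D—E (6): skip — D and E already connected.
E—G (7): skip — E and G already connected.
C—E (9): skip — C and E already connected.
B—F (13): add — endpoints in different components.
Non-tree edge F—G has weight 2, equal to the heaviest edge on its tree cycle — swapping gives another MST of the same weight. Not unique.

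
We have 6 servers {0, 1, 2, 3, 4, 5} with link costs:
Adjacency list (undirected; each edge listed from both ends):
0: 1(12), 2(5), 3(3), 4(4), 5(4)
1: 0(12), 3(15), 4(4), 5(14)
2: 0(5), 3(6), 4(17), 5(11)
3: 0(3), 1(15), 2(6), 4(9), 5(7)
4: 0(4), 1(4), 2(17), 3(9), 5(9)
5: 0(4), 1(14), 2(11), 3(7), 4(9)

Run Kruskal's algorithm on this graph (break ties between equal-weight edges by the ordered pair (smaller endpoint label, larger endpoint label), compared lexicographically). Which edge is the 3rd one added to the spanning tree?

Sort edges by weight, then run Kruskal:
0-3 (3): add. Components now {0,3} {1} {2} {4} {5}
0-4 (4): add. Components now {0,3,4} {1} {2} {5}
0-5 (4): add. Components now {0,3,4,5} {1} {2}
1-4 (4): add. Components now {0,1,3,4,5} {2}
0-2 (5): add. Components now {0,1,2,3,4,5}
The 3rd edge added is 0-5.

0-5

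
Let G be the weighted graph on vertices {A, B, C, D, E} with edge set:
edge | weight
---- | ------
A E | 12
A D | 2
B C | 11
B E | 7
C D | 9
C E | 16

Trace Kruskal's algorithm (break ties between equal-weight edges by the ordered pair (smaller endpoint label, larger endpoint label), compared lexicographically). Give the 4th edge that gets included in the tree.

B-C

Kruskal's algorithm — process edges by increasing weight (ties by edge label):
A D (2): add — endpoints in different components.
B E (7): add — endpoints in different components.
C D (9): add — endpoints in different components.
B C (11): add — endpoints in different components.
The 4th edge added is B C.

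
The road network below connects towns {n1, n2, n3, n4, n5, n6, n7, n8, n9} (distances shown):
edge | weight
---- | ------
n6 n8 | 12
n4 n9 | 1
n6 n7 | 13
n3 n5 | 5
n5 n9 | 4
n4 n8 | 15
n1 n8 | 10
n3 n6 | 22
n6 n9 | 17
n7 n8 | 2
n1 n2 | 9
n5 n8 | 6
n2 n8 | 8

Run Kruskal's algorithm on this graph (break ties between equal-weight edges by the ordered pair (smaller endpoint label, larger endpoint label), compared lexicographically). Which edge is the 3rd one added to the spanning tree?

n5-n9

Kruskal: consider edges lightest-first.
n4 n9 (1): add — endpoints in different components.
n7 n8 (2): add — endpoints in different components.
n5 n9 (4): add — endpoints in different components.
n3 n5 (5): add — endpoints in different components.
n5 n8 (6): add — endpoints in different components.
n2 n8 (8): add — endpoints in different components.
n1 n2 (9): add — endpoints in different components.
n1 n8 (10): skip — n8 and n1 already connected.
n6 n8 (12): add — endpoints in different components.
The 3rd edge added is n5 n9.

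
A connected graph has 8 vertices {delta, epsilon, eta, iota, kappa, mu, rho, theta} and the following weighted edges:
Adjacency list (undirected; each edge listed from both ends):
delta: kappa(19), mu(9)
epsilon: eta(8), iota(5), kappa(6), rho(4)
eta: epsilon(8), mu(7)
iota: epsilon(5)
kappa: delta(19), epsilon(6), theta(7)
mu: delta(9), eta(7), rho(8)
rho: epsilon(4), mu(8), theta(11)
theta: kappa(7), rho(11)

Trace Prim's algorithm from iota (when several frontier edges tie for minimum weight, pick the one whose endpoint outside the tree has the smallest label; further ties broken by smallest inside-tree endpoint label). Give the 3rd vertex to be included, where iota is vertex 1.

Prim, starting at iota.
Step 1: cheapest edge leaving the tree is epsilon–iota (5); add epsilon.
Step 2: cheapest edge leaving the tree is epsilon–rho (4); add rho.
Step 3: cheapest edge leaving the tree is epsilon–kappa (6); add kappa.
Step 4: cheapest edge leaving the tree is kappa–theta (7); add theta.
Step 5: cheapest edge leaving the tree is epsilon–eta (8); add eta.
Step 6: cheapest edge leaving the tree is eta–mu (7); add mu.
Step 7: cheapest edge leaving the tree is delta–mu (9); add delta.
Vertex order: iota, epsilon, rho, kappa, theta, eta, mu, delta. The 3rd vertex is rho.

rho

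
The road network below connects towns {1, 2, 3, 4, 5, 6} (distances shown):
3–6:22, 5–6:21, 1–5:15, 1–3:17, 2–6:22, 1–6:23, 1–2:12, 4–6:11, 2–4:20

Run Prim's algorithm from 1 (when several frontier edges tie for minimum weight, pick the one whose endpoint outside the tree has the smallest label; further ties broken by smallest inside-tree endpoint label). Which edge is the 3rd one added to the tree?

Prim, starting at 1.
Step 1: cheapest edge leaving the tree is 1–2 (12); add 2.
Step 2: cheapest edge leaving the tree is 1–5 (15); add 5.
Step 3: cheapest edge leaving the tree is 1–3 (17); add 3.
Step 4: cheapest edge leaving the tree is 2–4 (20); add 4.
Step 5: cheapest edge leaving the tree is 4–6 (11); add 6.
The 3rd edge added is 1–3.

1-3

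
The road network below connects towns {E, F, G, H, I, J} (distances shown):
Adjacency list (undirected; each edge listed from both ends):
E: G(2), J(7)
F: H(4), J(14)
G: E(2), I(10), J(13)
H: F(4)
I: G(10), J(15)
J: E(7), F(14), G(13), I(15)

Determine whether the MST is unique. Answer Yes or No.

Yes

Sort edges by weight, then run Kruskal:
E G (2): add. Components now {E,G} {F} {H} {I} {J}
F H (4): add. Components now {E,G} {F,H} {I} {J}
E J (7): add. Components now {E,G,J} {F,H} {I}
G I (10): add. Components now {E,G,I,J} {F,H}
G J (13): skip — G and J already connected.
F J (14): add. Components now {E,F,G,H,I,J}
Every non-tree edge has weight strictly greater than the heaviest edge on the tree path between its endpoints, so the MST is unique.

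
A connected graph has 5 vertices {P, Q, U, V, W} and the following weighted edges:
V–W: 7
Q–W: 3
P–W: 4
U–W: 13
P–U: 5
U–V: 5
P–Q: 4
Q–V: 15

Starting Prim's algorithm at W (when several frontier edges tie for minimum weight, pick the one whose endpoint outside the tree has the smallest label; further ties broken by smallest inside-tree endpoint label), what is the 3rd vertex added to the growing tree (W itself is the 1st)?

P

Grow the tree from W using Prim:
Step 1: cheapest edge leaving the tree is Q–W (3); add Q.
Step 2: cheapest edge leaving the tree is P–Q (4); add P.
Step 3: cheapest edge leaving the tree is P–U (5); add U.
Step 4: cheapest edge leaving the tree is U–V (5); add V.
Vertex order: W, Q, P, U, V. The 3rd vertex is P.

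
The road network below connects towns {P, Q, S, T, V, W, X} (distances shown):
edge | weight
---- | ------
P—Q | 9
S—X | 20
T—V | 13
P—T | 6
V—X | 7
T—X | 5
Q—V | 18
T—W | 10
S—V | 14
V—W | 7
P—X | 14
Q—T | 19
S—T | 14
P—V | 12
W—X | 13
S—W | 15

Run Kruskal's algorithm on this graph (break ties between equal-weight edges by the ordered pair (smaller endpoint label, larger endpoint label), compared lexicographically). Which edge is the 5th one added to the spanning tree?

Sort edges by weight, then run Kruskal:
T—X (5): add — endpoints in different components.
P—T (6): add — endpoints in different components.
V—W (7): add — endpoints in different components.
V—X (7): add — endpoints in different components.
P—Q (9): add — endpoints in different components.
T—W (10): skip — T and W already connected.
P—V (12): skip — V and P already connected.
T—V (13): skip — V and T already connected.
W—X (13): skip — X and W already connected.
P—X (14): skip — X and P already connected.
S—T (14): add — endpoints in different components.
The 5th edge added is P—Q.

P-Q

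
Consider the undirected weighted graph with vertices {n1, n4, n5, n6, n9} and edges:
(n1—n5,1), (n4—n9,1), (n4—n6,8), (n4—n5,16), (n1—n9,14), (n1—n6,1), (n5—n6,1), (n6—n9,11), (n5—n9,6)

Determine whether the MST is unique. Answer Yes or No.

No

Kruskal: consider edges lightest-first.
n1—n5 (1): add. Components now {n6} {n1,n5} {n9} {n4}
n1—n6 (1): add. Components now {n1,n5,n6} {n9} {n4}
n4—n9 (1): add. Components now {n1,n5,n6} {n4,n9}
n5—n6 (1): skip — n6 and n5 already connected.
n5—n9 (6): add. Components now {n1,n4,n5,n6,n9}
Non-tree edge n5—n6 has weight 1, equal to the heaviest edge on its tree cycle — swapping gives another MST of the same weight. Not unique.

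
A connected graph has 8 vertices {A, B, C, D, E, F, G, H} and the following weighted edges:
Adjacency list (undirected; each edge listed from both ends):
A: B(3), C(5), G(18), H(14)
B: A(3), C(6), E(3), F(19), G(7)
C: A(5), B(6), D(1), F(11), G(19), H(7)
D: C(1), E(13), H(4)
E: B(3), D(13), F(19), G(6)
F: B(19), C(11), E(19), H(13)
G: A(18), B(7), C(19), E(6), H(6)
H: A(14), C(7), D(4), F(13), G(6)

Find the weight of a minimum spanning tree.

Prim, starting at C.
Step 1: cheapest edge leaving the tree is C–D (1); add D.
Step 2: cheapest edge leaving the tree is D–H (4); add H.
Step 3: cheapest edge leaving the tree is A–C (5); add A.
Step 4: cheapest edge leaving the tree is A–B (3); add B.
Step 5: cheapest edge leaving the tree is B–E (3); add E.
Step 6: cheapest edge leaving the tree is E–G (6); add G.
Step 7: cheapest edge leaving the tree is C–F (11); add F.
MST edges: C–D, D–H, A–C, A–B, B–E, E–G, C–F; total weight 1+4+5+3+3+6+11 = 33.

33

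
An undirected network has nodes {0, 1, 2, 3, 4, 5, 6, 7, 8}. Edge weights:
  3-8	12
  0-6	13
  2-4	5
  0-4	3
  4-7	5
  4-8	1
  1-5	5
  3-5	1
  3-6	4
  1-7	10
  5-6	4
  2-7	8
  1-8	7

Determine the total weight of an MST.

Prim's algorithm from 7:
Step 1: frontier [4-7 5, 2-7 8, 1-7 10] → take 4-7 (5); add 4.
Step 2: frontier [4-8 1, 0-4 3, 2-4 5, 2-7 8, 1-7 10] → take 4-8 (1); add 8.
Step 3: frontier [0-4 3, 2-4 5, 2-7 8, 1-7 10, 1-8 7, 3-8 12] → take 0-4 (3); add 0.
Step 4: frontier [0-6 13, 2-4 5, 2-7 8, 1-7 10, 1-8 7, 3-8 12] → take 2-4 (5); add 2.
Step 5: frontier [0-6 13, 1-7 10, 1-8 7, 3-8 12] → take 1-8 (7); add 1.
Step 6: frontier [0-6 13, 1-5 5, 3-8 12] → take 1-5 (5); add 5.
Step 7: frontier [0-6 13, 3-5 1, 5-6 4, 3-8 12] → take 3-5 (1); add 3.
Step 8: frontier [0-6 13, 3-6 4, 5-6 4] → take 3-6 (4); add 6.
MST edges: 4-7, 4-8, 0-4, 2-4, 1-8, 1-5, 3-5, 3-6; total weight 5+1+3+5+7+5+1+4 = 31.

31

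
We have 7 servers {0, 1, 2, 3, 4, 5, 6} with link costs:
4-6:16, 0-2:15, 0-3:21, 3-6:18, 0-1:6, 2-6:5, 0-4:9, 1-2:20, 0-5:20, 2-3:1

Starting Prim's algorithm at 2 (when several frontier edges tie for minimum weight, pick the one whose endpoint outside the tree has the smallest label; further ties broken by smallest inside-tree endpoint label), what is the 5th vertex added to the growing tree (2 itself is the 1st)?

Prim's algorithm from 2:
Step 1: frontier [2-3 1, 2-6 5, 0-2 15, 1-2 20] → take 2-3 (1); add 3.
Step 2: frontier [2-6 5, 0-2 15, 1-2 20, 3-6 18, 0-3 21] → take 2-6 (5); add 6.
Step 3: frontier [0-2 15, 1-2 20, 0-3 21, 4-6 16] → take 0-2 (15); add 0.
Step 4: frontier [0-1 6, 0-4 9, 0-5 20, 1-2 20, 4-6 16] → take 0-1 (6); add 1.
Step 5: frontier [0-4 9, 0-5 20, 4-6 16] → take 0-4 (9); add 4.
Step 6: frontier [0-5 20] → take 0-5 (20); add 5.
Vertex order: 2, 3, 6, 0, 1, 4, 5. The 5th vertex is 1.

1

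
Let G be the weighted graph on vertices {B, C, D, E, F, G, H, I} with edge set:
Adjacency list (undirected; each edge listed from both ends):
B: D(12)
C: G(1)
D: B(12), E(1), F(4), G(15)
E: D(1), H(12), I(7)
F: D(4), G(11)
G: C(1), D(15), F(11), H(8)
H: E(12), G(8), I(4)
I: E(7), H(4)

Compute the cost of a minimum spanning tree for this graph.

Prim, starting at C.
Step 1: frontier [C–G 1] → take C–G (1); add G.
Step 2: frontier [G–H 8, F–G 11, D–G 15] → take G–H (8); add H.
Step 3: frontier [F–G 11, D–G 15, H–I 4, E–H 12] → take H–I (4); add I.
Step 4: frontier [F–G 11, D–G 15, E–H 12, E–I 7] → take E–I (7); add E.
Step 5: frontier [D–E 1, F–G 11, D–G 15] → take D–E (1); add D.
Step 6: frontier [D–F 4, B–D 12, F–G 11] → take D–F (4); add F.
Step 7: frontier [B–D 12] → take B–D (12); add B.
MST edges: C–G, G–H, H–I, E–I, D–E, D–F, B–D; total weight 1+8+4+7+1+4+12 = 37.

37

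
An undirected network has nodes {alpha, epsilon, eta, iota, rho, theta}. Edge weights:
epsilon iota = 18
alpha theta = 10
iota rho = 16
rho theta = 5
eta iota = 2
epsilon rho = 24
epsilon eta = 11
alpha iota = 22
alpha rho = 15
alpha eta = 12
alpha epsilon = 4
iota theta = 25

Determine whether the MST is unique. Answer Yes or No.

Yes

Sort edges by weight, then run Kruskal:
eta iota (2): add. Components now {eta,iota} {theta} {epsilon} {rho} {alpha}
alpha epsilon (4): add. Components now {eta,iota} {theta} {alpha,epsilon} {rho}
rho theta (5): add. Components now {eta,iota} {rho,theta} {alpha,epsilon}
alpha theta (10): add. Components now {eta,iota} {alpha,epsilon,rho,theta}
epsilon eta (11): add. Components now {alpha,epsilon,eta,iota,rho,theta}
Every non-tree edge has weight strictly greater than the heaviest edge on the tree path between its endpoints, so the MST is unique.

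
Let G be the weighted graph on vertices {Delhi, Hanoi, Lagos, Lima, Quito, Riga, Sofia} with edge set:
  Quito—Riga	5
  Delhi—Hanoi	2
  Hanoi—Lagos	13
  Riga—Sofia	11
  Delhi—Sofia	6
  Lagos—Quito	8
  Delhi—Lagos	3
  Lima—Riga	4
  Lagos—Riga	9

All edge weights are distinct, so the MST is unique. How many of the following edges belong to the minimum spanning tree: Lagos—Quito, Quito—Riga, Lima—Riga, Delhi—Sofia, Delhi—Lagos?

Sort edges by weight, then run Kruskal:
Delhi—Hanoi (2): add — endpoints in different components.
Delhi—Lagos (3): add — endpoints in different components.
Lima—Riga (4): add — endpoints in different components.
Quito—Riga (5): add — endpoints in different components.
Delhi—Sofia (6): add — endpoints in different components.
Lagos—Quito (8): add — endpoints in different components.
MST edge set: {Delhi—Hanoi, Delhi—Lagos, Lima—Riga, Quito—Riga, Delhi—Sofia, Lagos—Quito}.
Of the listed edges, {Lagos—Quito, Quito—Riga, Lima—Riga, Delhi—Sofia, Delhi—Lagos} are in the MST → 5.

5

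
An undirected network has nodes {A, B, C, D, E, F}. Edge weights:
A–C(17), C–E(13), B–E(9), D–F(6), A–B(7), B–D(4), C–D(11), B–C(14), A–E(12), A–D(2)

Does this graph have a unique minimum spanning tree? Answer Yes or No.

Yes

Kruskal: consider edges lightest-first.
A–D (2): add — endpoints in different components.
B–D (4): add — endpoints in different components.
D–F (6): add — endpoints in different components.
A–B (7): skip — A and B already connected.
B–E (9): add — endpoints in different components.
C–D (11): add — endpoints in different components.
Every non-tree edge has weight strictly greater than the heaviest edge on the tree path between its endpoints, so the MST is unique.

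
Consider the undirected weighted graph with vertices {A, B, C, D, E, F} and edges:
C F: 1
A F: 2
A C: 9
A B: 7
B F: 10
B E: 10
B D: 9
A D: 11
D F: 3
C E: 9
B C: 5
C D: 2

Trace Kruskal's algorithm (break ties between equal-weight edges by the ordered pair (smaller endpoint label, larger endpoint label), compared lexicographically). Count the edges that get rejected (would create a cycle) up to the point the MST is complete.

4

Kruskal: consider edges lightest-first.
C F (1): add — endpoints in different components.
A F (2): add — endpoints in different components.
C D (2): add — endpoints in different components.
D F (3): skip — D and F already connected.
B C (5): add — endpoints in different components.
A B (7): skip — A and B already connected.
A C (9): skip — A and C already connected.
B D (9): skip — B and D already connected.
C E (9): add — endpoints in different components.
Edges rejected before the tree was complete: 4.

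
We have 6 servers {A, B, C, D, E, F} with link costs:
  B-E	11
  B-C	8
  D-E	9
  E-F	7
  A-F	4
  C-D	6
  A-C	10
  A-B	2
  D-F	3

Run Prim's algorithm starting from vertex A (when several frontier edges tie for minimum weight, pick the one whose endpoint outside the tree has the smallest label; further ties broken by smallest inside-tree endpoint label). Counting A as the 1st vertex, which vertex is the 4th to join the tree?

D

Prim's algorithm from A:
Step 1: cheapest edge leaving the tree is A-B (2); add B.
Step 2: cheapest edge leaving the tree is A-F (4); add F.
Step 3: cheapest edge leaving the tree is D-F (3); add D.
Step 4: cheapest edge leaving the tree is C-D (6); add C.
Step 5: cheapest edge leaving the tree is E-F (7); add E.
Vertex order: A, B, F, D, C, E. The 4th vertex is D.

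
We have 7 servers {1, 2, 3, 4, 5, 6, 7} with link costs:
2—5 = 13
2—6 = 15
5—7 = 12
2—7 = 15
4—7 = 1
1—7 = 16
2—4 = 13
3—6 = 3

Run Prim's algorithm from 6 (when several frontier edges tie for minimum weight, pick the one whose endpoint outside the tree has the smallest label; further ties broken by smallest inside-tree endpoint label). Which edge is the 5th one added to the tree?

5-7

Prim's algorithm from 6:
Step 1: frontier [3—6 3, 2—6 15] → take 3—6 (3); add 3.
Step 2: frontier [2—6 15] → take 2—6 (15); add 2.
Step 3: frontier [2—4 13, 2—5 13, 2—7 15] → take 2—4 (13); add 4.
Step 4: frontier [2—5 13, 2—7 15, 4—7 1] → take 4—7 (1); add 7.
Step 5: frontier [2—5 13, 5—7 12, 1—7 16] → take 5—7 (12); add 5.
Step 6: frontier [1—7 16] → take 1—7 (16); add 1.
The 5th edge added is 5—7.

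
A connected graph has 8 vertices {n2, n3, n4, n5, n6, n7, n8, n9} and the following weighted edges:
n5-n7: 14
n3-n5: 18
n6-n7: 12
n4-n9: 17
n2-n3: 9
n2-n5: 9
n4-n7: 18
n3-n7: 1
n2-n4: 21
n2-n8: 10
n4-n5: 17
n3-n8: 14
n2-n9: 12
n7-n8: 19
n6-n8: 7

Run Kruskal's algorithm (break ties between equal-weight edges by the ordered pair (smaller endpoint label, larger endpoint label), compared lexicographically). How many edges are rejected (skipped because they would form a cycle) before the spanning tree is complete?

3

Kruskal's algorithm — process edges by increasing weight (ties by edge label):
n3-n7 (1): add — endpoints in different components.
n6-n8 (7): add — endpoints in different components.
n2-n3 (9): add — endpoints in different components.
n2-n5 (9): add — endpoints in different components.
n2-n8 (10): add — endpoints in different components.
n2-n9 (12): add — endpoints in different components.
n6-n7 (12): skip — n7 and n6 already connected.
n3-n8 (14): skip — n8 and n3 already connected.
n5-n7 (14): skip — n7 and n5 already connected.
n4-n5 (17): add — endpoints in different components.
Edges rejected before the tree was complete: 3.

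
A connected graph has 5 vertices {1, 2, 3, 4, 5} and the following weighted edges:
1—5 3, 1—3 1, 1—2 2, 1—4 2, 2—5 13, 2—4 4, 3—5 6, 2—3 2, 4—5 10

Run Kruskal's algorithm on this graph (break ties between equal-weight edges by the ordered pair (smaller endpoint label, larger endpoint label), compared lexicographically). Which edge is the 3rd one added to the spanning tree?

1-4

Kruskal's algorithm — process edges by increasing weight (ties by edge label):
1—3 (1): add. Components now {1,3} {2} {4} {5}
1—2 (2): add. Components now {1,2,3} {4} {5}
1—4 (2): add. Components now {1,2,3,4} {5}
2—3 (2): skip — 2 and 3 already connected.
1—5 (3): add. Components now {1,2,3,4,5}
The 3rd edge added is 1—4.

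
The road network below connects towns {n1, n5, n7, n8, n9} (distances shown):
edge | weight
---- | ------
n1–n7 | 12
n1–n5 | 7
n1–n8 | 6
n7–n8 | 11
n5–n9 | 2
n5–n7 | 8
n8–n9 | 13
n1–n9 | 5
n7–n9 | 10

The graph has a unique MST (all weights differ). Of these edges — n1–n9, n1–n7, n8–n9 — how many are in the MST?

Kruskal's algorithm — process edges by increasing weight (ties by edge label):
n5–n9 (2): add. Components now {n8} {n7} {n5,n9} {n1}
n1–n9 (5): add. Components now {n8} {n7} {n1,n5,n9}
n1–n8 (6): add. Components now {n1,n5,n8,n9} {n7}
n1–n5 (7): skip — n5 and n1 already connected.
n5–n7 (8): add. Components now {n1,n5,n7,n8,n9}
MST edge set: {n5–n9, n1–n9, n1–n8, n5–n7}.
Of the listed edges, {n1–n9} are in the MST → 1.

1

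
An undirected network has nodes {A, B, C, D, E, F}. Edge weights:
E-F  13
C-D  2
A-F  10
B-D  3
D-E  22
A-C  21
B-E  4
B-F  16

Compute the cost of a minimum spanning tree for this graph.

Grow the tree from E using Prim:
Step 1: cheapest edge leaving the tree is B-E (4); add B.
Step 2: cheapest edge leaving the tree is B-D (3); add D.
Step 3: cheapest edge leaving the tree is C-D (2); add C.
Step 4: cheapest edge leaving the tree is E-F (13); add F.
Step 5: cheapest edge leaving the tree is A-F (10); add A.
MST edges: B-E, B-D, C-D, E-F, A-F; total weight 4+3+2+13+10 = 32.

32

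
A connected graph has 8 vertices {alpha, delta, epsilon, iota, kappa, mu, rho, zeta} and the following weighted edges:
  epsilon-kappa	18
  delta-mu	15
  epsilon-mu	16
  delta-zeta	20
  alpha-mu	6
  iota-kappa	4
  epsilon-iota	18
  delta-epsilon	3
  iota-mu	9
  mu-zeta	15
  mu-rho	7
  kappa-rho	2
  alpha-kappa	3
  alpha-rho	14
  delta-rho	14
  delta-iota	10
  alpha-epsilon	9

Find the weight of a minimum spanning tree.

Sort edges by weight, then run Kruskal:
kappa-rho (2): add — endpoints in different components.
alpha-kappa (3): add — endpoints in different components.
delta-epsilon (3): add — endpoints in different components.
iota-kappa (4): add — endpoints in different components.
alpha-mu (6): add — endpoints in different components.
mu-rho (7): skip — rho and mu already connected.
alpha-epsilon (9): add — endpoints in different components.
iota-mu (9): skip — mu and iota already connected.
delta-iota (10): skip — delta and iota already connected.
alpha-rho (14): skip — rho and alpha already connected.
delta-rho (14): skip — rho and delta already connected.
delta-mu (15): skip — mu and delta already connected.
mu-zeta (15): add — endpoints in different components.
MST edges: kappa-rho, alpha-kappa, delta-epsilon, iota-kappa, alpha-mu, alpha-epsilon, mu-zeta; total weight 2+3+3+4+6+9+15 = 42.

42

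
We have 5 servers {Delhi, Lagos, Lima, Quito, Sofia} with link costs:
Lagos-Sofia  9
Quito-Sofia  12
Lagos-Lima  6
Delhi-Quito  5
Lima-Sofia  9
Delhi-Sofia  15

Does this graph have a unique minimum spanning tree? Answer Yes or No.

No

Sort edges by weight, then run Kruskal:
Delhi-Quito (5): add. Components now {Lagos} {Delhi,Quito} {Lima} {Sofia}
Lagos-Lima (6): add. Components now {Lagos,Lima} {Delhi,Quito} {Sofia}
Lagos-Sofia (9): add. Components now {Lagos,Lima,Sofia} {Delhi,Quito}
Lima-Sofia (9): skip — Lima and Sofia already connected.
Quito-Sofia (12): add. Components now {Delhi,Lagos,Lima,Quito,Sofia}
Non-tree edge Lima-Sofia has weight 9, equal to the heaviest edge on its tree cycle — swapping gives another MST of the same weight. Not unique.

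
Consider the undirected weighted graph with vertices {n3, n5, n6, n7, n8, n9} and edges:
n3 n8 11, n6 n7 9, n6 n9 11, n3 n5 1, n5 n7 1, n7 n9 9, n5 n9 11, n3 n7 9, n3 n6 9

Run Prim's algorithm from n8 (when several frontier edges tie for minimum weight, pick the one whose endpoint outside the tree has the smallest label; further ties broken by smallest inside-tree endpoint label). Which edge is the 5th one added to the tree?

Prim, starting at n8.
Step 1: frontier [n3 n8 11] → take n3 n8 (11); add n3.
Step 2: frontier [n3 n5 1, n3 n6 9, n3 n7 9] → take n3 n5 (1); add n5.
Step 3: frontier [n3 n6 9, n3 n7 9, n5 n7 1, n5 n9 11] → take n5 n7 (1); add n7.
Step 4: frontier [n3 n6 9, n5 n9 11, n6 n7 9, n7 n9 9] → take n3 n6 (9); add n6.
Step 5: frontier [n5 n9 11, n6 n9 11, n7 n9 9] → take n7 n9 (9); add n9.
The 5th edge added is n7 n9.

n7-n9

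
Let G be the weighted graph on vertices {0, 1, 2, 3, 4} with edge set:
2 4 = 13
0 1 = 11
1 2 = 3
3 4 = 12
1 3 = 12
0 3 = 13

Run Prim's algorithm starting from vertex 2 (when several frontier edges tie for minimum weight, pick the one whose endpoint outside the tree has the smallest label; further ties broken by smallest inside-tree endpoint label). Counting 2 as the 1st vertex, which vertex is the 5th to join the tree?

Grow the tree from 2 using Prim:
Step 1: frontier [1 2 3, 2 4 13] → take 1 2 (3); add 1.
Step 2: frontier [0 1 11, 1 3 12, 2 4 13] → take 0 1 (11); add 0.
Step 3: frontier [0 3 13, 1 3 12, 2 4 13] → take 1 3 (12); add 3.
Step 4: frontier [2 4 13, 3 4 12] → take 3 4 (12); add 4.
Vertex order: 2, 1, 0, 3, 4. The 5th vertex is 4.

4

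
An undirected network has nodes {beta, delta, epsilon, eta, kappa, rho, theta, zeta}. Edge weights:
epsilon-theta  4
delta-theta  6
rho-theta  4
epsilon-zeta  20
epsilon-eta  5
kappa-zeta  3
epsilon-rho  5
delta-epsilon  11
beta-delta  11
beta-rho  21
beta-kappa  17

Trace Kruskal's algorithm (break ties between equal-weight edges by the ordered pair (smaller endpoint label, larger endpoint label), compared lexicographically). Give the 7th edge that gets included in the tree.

beta-kappa

Kruskal: consider edges lightest-first.
kappa-zeta (3): add — endpoints in different components.
epsilon-theta (4): add — endpoints in different components.
rho-theta (4): add — endpoints in different components.
epsilon-eta (5): add — endpoints in different components.
epsilon-rho (5): skip — rho and epsilon already connected.
delta-theta (6): add — endpoints in different components.
beta-delta (11): add — endpoints in different components.
delta-epsilon (11): skip — epsilon and delta already connected.
beta-kappa (17): add — endpoints in different components.
The 7th edge added is beta-kappa.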